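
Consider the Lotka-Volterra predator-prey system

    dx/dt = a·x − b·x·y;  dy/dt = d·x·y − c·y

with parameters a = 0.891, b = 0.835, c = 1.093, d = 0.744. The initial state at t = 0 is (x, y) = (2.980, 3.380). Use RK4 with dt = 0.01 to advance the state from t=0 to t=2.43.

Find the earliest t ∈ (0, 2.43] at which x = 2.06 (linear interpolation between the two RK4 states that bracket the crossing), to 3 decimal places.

t = 0.171

t=0.000: state=(2.980, 3.380)
step 1 (dt=0.01): k1=(-5.755, 3.800), k2=(-5.747, 3.748), k3=(-5.746, 3.748), k4=(-5.736, 3.696); state += dt/6·(k1+2k2+2k3+k4)
t=0.010: state=(2.923, 3.417)
t=0.020: state=(2.865, 3.454)
t=0.030: state=(2.808, 3.489)
continuing one RK4 step at a time; state shown every 10 steps (Δt=0.1):
t=0.100: state=(2.422, 3.703)
t=0.170: state=(2.066, 3.855)
next step: t=0.180: state=(2.018, 3.872) — x has crossed 2.06
linear interpolation between t=0.170 (2.06602) and t=0.180 (2.01834) → t≈0.171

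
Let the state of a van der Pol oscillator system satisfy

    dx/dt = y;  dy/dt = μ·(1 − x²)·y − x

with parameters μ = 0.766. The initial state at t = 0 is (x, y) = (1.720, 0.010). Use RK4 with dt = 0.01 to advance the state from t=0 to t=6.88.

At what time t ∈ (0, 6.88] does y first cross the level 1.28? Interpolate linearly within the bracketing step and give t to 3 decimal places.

t = 4.434

t=0.000: state=(1.720, 0.010)
step 1 (dt=0.01): k1=(0.010, -1.735), k2=(0.001, -1.722), k3=(0.001, -1.722), k4=(-0.007, -1.709); state += dt/6·(k1+2k2+2k3+k4)
t=0.010: state=(1.720, -0.007)
t=0.020: state=(1.720, -0.024)
t=0.030: state=(1.720, -0.041)
continuing one RK4 step at a time; state shown every 25 steps (Δt=0.25):
t=0.250: state=(1.675, -0.351)
t=0.500: state=(1.553, -0.606)
t=0.750: state=(1.375, -0.817)
t=1.000: state=(1.145, -1.029)
t=1.250: state=(0.858, -1.278)
t=1.500: state=(0.500, -1.594)
t=1.750: state=(0.055, -1.975)
t=2.000: state=(-0.484, -2.307)
t=2.250: state=(-1.069, -2.278)
t=2.500: state=(-1.571, -1.651)
t=2.750: state=(-1.872, -0.762)
t=3.000: state=(-1.970, -0.075)
t=3.250: state=(-1.933, 0.335)
t=3.500: state=(-1.816, 0.580)
t=3.750: state=(-1.649, 0.757)
t=4.000: state=(-1.439, 0.921)
t=4.250: state=(-1.186, 1.109)
t=4.430: state=(-0.972, 1.276)
next step: t=4.440: state=(-0.959, 1.286) — y has crossed 1.28
linear interpolation between t=4.430 (1.27589) and t=4.440 (1.28621) → t≈4.434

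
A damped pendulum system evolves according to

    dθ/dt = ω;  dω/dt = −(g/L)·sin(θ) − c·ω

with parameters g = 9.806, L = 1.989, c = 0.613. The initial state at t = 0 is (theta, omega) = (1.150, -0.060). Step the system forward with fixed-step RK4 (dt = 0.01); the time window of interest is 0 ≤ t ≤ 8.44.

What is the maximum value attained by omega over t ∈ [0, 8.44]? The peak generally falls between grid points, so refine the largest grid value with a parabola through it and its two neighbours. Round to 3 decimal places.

max omega = 1.255

t=0.000: state=(1.150, -0.060)
step 1 (dt=0.01): k1=(-0.060, -4.463), k2=(-0.082, -4.449), k3=(-0.082, -4.449), k4=(-0.104, -4.434); state += dt/6·(k1+2k2+2k3+k4)
t=0.010: state=(1.149, -0.104)
t=0.020: state=(1.148, -0.149)
t=0.030: state=(1.146, -0.193)
continuing one RK4 step at a time; state shown every 50 steps (Δt=0.5):
t=0.500: state=(0.643, -1.756)
t=1.000: state=(-0.286, -1.592)
t=1.500: state=(-0.707, -0.027)
t=2.000: state=(-0.383, 1.149)
t=2.500: state=(0.208, 0.980)
t=3.000: state=(0.448, -0.061)
t=3.500: state=(0.206, -0.772)
t=4.000: state=(-0.166, -0.572)
t=4.500: state=(-0.282, 0.117)
t=5.000: state=(-0.101, 0.515)
t=5.500: state=(0.129, 0.318)
t=6.000: state=(0.175, -0.130)
t=6.500: state=(0.042, -0.336)
t=7.000: state=(-0.096, -0.167)
t=7.500: state=(-0.106, 0.117)
t=8.000: state=(-0.012, 0.214)
t=8.440: state=(0.063, 0.104)
largest grid value and its neighbours: omega(2.180)=1.25504, omega(2.190)=1.25508, omega(2.200)=1.25451
parabola through these three points peaks at t≈2.186 with omega≈1.25514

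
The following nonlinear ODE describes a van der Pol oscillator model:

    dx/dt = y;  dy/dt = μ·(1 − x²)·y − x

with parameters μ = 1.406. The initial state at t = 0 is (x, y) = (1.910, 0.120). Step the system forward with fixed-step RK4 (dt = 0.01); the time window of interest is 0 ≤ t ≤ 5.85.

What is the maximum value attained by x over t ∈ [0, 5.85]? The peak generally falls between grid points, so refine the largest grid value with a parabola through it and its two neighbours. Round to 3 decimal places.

max x = 1.913

t=0.000: state=(1.910, 0.120)
step 1 (dt=0.01): k1=(0.120, -2.357), k2=(0.108, -2.314), k3=(0.108, -2.315), k4=(0.097, -2.272); state += dt/6·(k1+2k2+2k3+k4)
t=0.010: state=(1.911, 0.097)
t=0.020: state=(1.912, 0.075)
t=0.030: state=(1.913, 0.053)
continuing one RK4 step at a time; state shown every 20 steps (Δt=0.2):
t=0.200: state=(1.897, -0.213)
t=0.400: state=(1.836, -0.375)
t=0.600: state=(1.751, -0.469)
t=0.800: state=(1.650, -0.540)
t=1.000: state=(1.535, -0.610)
t=1.200: state=(1.405, -0.692)
t=1.400: state=(1.257, -0.797)
t=1.600: state=(1.083, -0.942)
t=1.800: state=(0.876, -1.149)
t=2.000: state=(0.617, -1.458)
t=2.200: state=(0.282, -1.921)
t=2.400: state=(-0.163, -2.548)
t=2.600: state=(-0.732, -3.079)
t=2.800: state=(-1.338, -2.784)
t=3.000: state=(-1.780, -1.568)
t=3.200: state=(-1.977, -0.488)
t=3.400: state=(-2.012, 0.061)
t=3.600: state=(-1.973, 0.297)
t=3.800: state=(-1.902, 0.407)
t=4.000: state=(-1.813, 0.474)
t=4.200: state=(-1.713, 0.529)
t=4.400: state=(-1.601, 0.587)
t=4.600: state=(-1.477, 0.656)
t=4.800: state=(-1.338, 0.745)
t=5.000: state=(-1.177, 0.865)
t=5.200: state=(-0.988, 1.036)
t=5.400: state=(-0.758, 1.287)
t=5.600: state=(-0.465, 1.665)
t=5.800: state=(-0.080, 2.216)
t=5.850: state=(0.035, 2.378)
largest grid value and its neighbours: x(0.050)=1.91323, x(0.060)=1.91325, x(0.070)=1.91309
parabola through these three points peaks at t≈0.056 with x≈1.91327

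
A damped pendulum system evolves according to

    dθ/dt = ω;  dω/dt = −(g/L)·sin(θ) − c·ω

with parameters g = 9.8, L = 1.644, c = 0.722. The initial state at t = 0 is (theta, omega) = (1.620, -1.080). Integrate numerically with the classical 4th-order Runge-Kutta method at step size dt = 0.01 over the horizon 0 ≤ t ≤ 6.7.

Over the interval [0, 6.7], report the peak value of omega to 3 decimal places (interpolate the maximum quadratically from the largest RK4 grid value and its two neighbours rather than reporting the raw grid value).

t=0.000: state=(1.620, -1.080)
step 1 (dt=0.01): k1=(-1.080, -5.174), k2=(-1.106, -5.157), k3=(-1.106, -5.157), k4=(-1.132, -5.140); state += dt/6·(k1+2k2+2k3+k4)
t=0.010: state=(1.609, -1.132)
t=0.020: state=(1.597, -1.183)
t=0.030: state=(1.585, -1.234)
continuing one RK4 step at a time; state shown every 25 steps (Δt=0.25):
t=0.250: state=(1.199, -2.241)
t=0.500: state=(0.541, -2.897)
t=0.750: state=(-0.172, -2.642)
t=1.000: state=(-0.713, -1.592)
t=1.250: state=(-0.949, -0.297)
t=1.500: state=(-0.874, 0.848)
t=1.750: state=(-0.557, 1.610)
t=2.000: state=(-0.118, 1.788)
t=2.250: state=(0.286, 1.359)
t=2.500: state=(0.531, 0.569)
t=2.750: state=(0.568, -0.257)
t=3.000: state=(0.420, -0.873)
t=3.250: state=(0.162, -1.121)
t=3.500: state=(-0.106, -0.964)
t=3.750: state=(-0.295, -0.517)
t=4.000: state=(-0.357, 0.021)
t=4.250: state=(-0.293, 0.464)
t=4.500: state=(-0.144, 0.685)
t=4.750: state=(0.028, 0.647)
t=5.000: state=(0.162, 0.401)
t=5.250: state=(0.221, 0.065)
t=5.500: state=(0.197, -0.237)
t=5.750: state=(0.113, -0.412)
t=6.000: state=(0.005, -0.422)
t=6.250: state=(-0.086, -0.292)
t=6.500: state=(-0.134, -0.087)
t=6.700: state=(-0.135, 0.077)
largest grid value and its neighbours: omega(1.930)=1.80388, omega(1.940)=1.80475, omega(1.950)=1.80458
parabola through these three points peaks at t≈1.943 with omega≈1.80481

max omega = 1.805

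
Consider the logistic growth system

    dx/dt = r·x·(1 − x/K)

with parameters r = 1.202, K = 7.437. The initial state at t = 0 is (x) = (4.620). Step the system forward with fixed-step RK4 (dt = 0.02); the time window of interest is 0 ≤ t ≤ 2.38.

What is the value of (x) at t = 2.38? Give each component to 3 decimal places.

t=0.000: state=(4.620)
step 1 (dt=0.02): k1=(2.103), k2=(2.097), k3=(2.097), k4=(2.091); state += dt/6·(k1+2k2+2k3+k4)
t=0.020: state=(4.662)
t=0.040: state=(4.704)
t=0.060: state=(4.745)
continuing one RK4 step at a time; state shown every 5 steps (Δt=0.1):
t=0.100: state=(4.827)
t=0.200: state=(5.027)
t=0.300: state=(5.218)
t=0.400: state=(5.401)
t=0.500: state=(5.574)
t=0.600: state=(5.736)
t=0.700: state=(5.889)
t=0.800: state=(6.031)
t=0.900: state=(6.163)
t=1.000: state=(6.285)
t=1.100: state=(6.397)
t=1.200: state=(6.500)
t=1.300: state=(6.594)
t=1.400: state=(6.680)
t=1.500: state=(6.758)
t=1.600: state=(6.829)
t=1.700: state=(6.892)
t=1.800: state=(6.950)
t=1.900: state=(7.002)
t=2.000: state=(7.049)
t=2.100: state=(7.091)
t=2.200: state=(7.128)
t=2.300: state=(7.162)
t=2.380: state=(7.186)

(x) = (7.186)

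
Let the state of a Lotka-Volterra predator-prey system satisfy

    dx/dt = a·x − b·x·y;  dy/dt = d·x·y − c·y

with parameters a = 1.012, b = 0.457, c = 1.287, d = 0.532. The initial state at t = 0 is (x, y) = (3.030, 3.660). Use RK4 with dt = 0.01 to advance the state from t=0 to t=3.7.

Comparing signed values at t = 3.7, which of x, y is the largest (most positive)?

largest component: x

t=0.000: state=(3.030, 3.660)
step 1 (dt=0.01): k1=(-2.002, 1.189), k2=(-2.003, 1.172), k3=(-2.003, 1.172), k4=(-2.005, 1.154); state += dt/6·(k1+2k2+2k3+k4)
t=0.010: state=(3.010, 3.672)
t=0.020: state=(2.990, 3.683)
t=0.030: state=(2.970, 3.694)
continuing one RK4 step at a time; state shown every 20 steps (Δt=0.2):
t=0.200: state=(2.632, 3.824)
t=0.400: state=(2.268, 3.834)
t=0.600: state=(1.966, 3.711)
t=0.800: state=(1.731, 3.490)
t=1.000: state=(1.559, 3.212)
t=1.200: state=(1.443, 2.912)
t=1.400: state=(1.373, 2.614)
t=1.600: state=(1.341, 2.334)
t=1.800: state=(1.342, 2.080)
t=2.000: state=(1.373, 1.858)
t=2.200: state=(1.431, 1.667)
t=2.400: state=(1.516, 1.507)
t=2.600: state=(1.627, 1.376)
t=2.800: state=(1.765, 1.274)
t=3.000: state=(1.930, 1.199)
t=3.200: state=(2.123, 1.150)
t=3.400: state=(2.343, 1.127)
t=3.600: state=(2.588, 1.132)
t=3.700: state=(2.719, 1.146)
compare at T: x=2.719, y=1.146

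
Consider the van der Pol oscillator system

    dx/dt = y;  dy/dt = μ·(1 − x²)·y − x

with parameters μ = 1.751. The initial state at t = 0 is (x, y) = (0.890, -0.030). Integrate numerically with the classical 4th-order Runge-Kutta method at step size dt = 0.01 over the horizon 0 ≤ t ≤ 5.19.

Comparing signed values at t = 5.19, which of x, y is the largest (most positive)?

largest component: y

t=0.000: state=(0.890, -0.030)
step 1 (dt=0.01): k1=(-0.030, -0.901), k2=(-0.035, -0.902), k3=(-0.035, -0.902), k4=(-0.039, -0.904); state += dt/6·(k1+2k2+2k3+k4)
t=0.010: state=(0.890, -0.039)
t=0.020: state=(0.889, -0.048)
t=0.030: state=(0.889, -0.057)
continuing one RK4 step at a time; state shown every 20 steps (Δt=0.2):
t=0.200: state=(0.866, -0.216)
t=0.400: state=(0.803, -0.417)
t=0.600: state=(0.697, -0.649)
t=0.800: state=(0.539, -0.943)
t=1.000: state=(0.312, -1.354)
t=1.200: state=(-0.014, -1.939)
t=1.400: state=(-0.472, -2.633)
t=1.600: state=(-1.039, -2.882)
t=1.800: state=(-1.545, -2.008)
t=2.000: state=(-1.820, -0.785)
t=2.200: state=(-1.897, -0.080)
t=2.400: state=(-1.879, 0.217)
t=2.600: state=(-1.821, 0.343)
t=2.800: state=(-1.745, 0.410)
t=3.000: state=(-1.658, 0.461)
t=3.200: state=(-1.561, 0.512)
t=3.400: state=(-1.452, 0.573)
t=3.600: state=(-1.330, 0.651)
t=3.800: state=(-1.190, 0.759)
t=4.000: state=(-1.023, 0.915)
t=4.200: state=(-0.818, 1.153)
t=4.400: state=(-0.553, 1.535)
t=4.600: state=(-0.189, 2.154)
t=4.800: state=(0.327, 3.021)
t=5.000: state=(0.997, 3.506)
t=5.190: state=(1.593, 2.519)
compare at T: x=1.593, y=2.519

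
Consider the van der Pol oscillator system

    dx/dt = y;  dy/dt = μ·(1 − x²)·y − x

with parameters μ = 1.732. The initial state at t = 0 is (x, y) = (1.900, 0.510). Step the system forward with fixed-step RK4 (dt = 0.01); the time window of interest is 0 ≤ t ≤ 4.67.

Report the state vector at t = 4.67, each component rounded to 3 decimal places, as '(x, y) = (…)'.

(x, y) = (-1.671, 0.472)

t=0.000: state=(1.900, 0.510)
step 1 (dt=0.01): k1=(0.510, -4.205), k2=(0.489, -4.121), k3=(0.489, -4.123), k4=(0.469, -4.039); state += dt/6·(k1+2k2+2k3+k4)
t=0.010: state=(1.905, 0.469)
t=0.020: state=(1.909, 0.429)
t=0.030: state=(1.913, 0.391)
continuing one RK4 step at a time; state shown every 20 steps (Δt=0.2):
t=0.200: state=(1.938, -0.050)
t=0.400: state=(1.902, -0.270)
t=0.600: state=(1.838, -0.365)
t=0.800: state=(1.759, -0.420)
t=1.000: state=(1.670, -0.465)
t=1.200: state=(1.572, -0.514)
t=1.400: state=(1.464, -0.572)
t=1.600: state=(1.342, -0.649)
t=1.800: state=(1.203, -0.754)
t=2.000: state=(1.038, -0.905)
t=2.200: state=(0.836, -1.135)
t=2.400: state=(0.575, -1.501)
t=2.600: state=(0.220, -2.094)
t=2.800: state=(-0.280, -2.938)
t=3.000: state=(-0.939, -3.494)
t=3.200: state=(-1.573, -2.569)
t=3.400: state=(-1.921, -0.973)
t=3.600: state=(-2.015, -0.105)
t=3.800: state=(-1.999, 0.212)
t=4.000: state=(-1.943, 0.328)
t=4.200: state=(-1.872, 0.383)
t=4.400: state=(-1.791, 0.421)
t=4.600: state=(-1.703, 0.458)
t=4.670: state=(-1.671, 0.472)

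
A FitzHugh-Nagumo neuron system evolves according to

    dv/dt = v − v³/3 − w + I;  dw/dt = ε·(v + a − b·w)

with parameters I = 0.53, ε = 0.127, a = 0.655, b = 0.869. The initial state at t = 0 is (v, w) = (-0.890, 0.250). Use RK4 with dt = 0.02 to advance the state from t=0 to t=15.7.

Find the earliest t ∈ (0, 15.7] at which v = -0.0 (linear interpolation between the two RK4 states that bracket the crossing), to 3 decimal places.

t=0.000: state=(-0.890, 0.250)
step 1 (dt=0.02): k1=(-0.375, -0.057), k2=(-0.375, -0.058), k3=(-0.375, -0.058), k4=(-0.375, -0.058); state += dt/6·(k1+2k2+2k3+k4)
t=0.020: state=(-0.898, 0.249)
t=0.040: state=(-0.905, 0.248)
t=0.060: state=(-0.913, 0.246)
continuing one RK4 step at a time; state shown every 50 steps (Δt=1):
t=1.000: state=(-1.226, 0.174)
t=2.000: state=(-1.375, 0.076)
t=3.000: state=(-1.374, -0.020)
t=4.000: state=(-1.314, -0.101)
t=5.000: state=(-1.234, -0.165)
t=6.000: state=(-1.142, -0.211)
t=7.000: state=(-1.041, -0.242)
t=8.000: state=(-0.926, -0.256)
t=9.000: state=(-0.786, -0.254)
t=10.000: state=(-0.593, -0.232)
t=11.000: state=(-0.266, -0.182)
t=11.460: state=(-0.013, -0.144)
next step: t=11.480: state=(0.000, -0.142) — v has crossed -0.0
linear interpolation between t=11.460 (-0.01327) and t=11.480 (0.00006) → t≈11.480

t = 11.480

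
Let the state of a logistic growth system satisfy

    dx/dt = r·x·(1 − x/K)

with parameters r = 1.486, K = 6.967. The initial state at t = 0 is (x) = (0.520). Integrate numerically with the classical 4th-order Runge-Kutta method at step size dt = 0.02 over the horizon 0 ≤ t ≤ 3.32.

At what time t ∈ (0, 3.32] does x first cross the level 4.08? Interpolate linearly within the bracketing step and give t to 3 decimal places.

t=0.000: state=(0.520)
step 1 (dt=0.02): k1=(0.715), k2=(0.724), k3=(0.724), k4=(0.733); state += dt/6·(k1+2k2+2k3+k4)
t=0.020: state=(0.534)
t=0.040: state=(0.549)
t=0.060: state=(0.565)
continuing one RK4 step at a time; state shown every 10 steps (Δt=0.2):
t=0.200: state=(0.682)
t=0.400: state=(0.888)
t=0.600: state=(1.145)
t=0.800: state=(1.459)
t=1.000: state=(1.831)
t=1.200: state=(2.259)
t=1.400: state=(2.734)
t=1.600: state=(3.240)
t=1.800: state=(3.757)
t=1.920: state=(4.063)
next step: t=1.940: state=(4.113) — x has crossed 4.08
linear interpolation between t=1.920 (4.06257) and t=1.940 (4.11278) → t≈1.927

t = 1.927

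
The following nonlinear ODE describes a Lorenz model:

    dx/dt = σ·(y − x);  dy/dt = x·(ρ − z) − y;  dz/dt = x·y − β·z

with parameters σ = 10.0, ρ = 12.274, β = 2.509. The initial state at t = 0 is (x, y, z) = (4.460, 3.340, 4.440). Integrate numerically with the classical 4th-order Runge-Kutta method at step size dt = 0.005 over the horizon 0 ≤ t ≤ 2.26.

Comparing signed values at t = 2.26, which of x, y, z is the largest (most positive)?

largest component: z

t=0.000: state=(4.460, 3.340, 4.440)
step 1 (dt=0.005): k1=(-11.200, 31.600, 3.756), k2=(-10.130, 31.260, 3.989), k3=(-10.165, 31.279, 3.993), k4=(-9.128, 30.957, 4.226); state += dt/6·(k1+2k2+2k3+k4)
t=0.005: state=(4.409, 3.496, 4.460)
t=0.010: state=(4.368, 3.650, 4.482)
t=0.015: state=(4.337, 3.800, 4.507)
continuing one RK4 step at a time; state shown every 20 steps (Δt=0.1):
t=0.100: state=(4.813, 6.172, 5.369)
t=0.200: state=(6.621, 8.649, 8.002)
t=0.300: state=(8.295, 9.277, 12.425)
t=0.400: state=(8.103, 6.724, 15.727)
t=0.500: state=(6.033, 3.652, 15.439)
t=0.600: state=(3.938, 2.283, 13.242)
t=0.700: state=(2.793, 2.119, 10.920)
t=0.800: state=(2.484, 2.493, 9.016)
t=0.900: state=(2.744, 3.238, 7.667)
t=1.000: state=(3.459, 4.397, 7.008)
t=1.100: state=(4.612, 5.963, 7.312)
t=1.200: state=(6.068, 7.539, 8.939)
t=1.300: state=(7.279, 8.063, 11.712)
t=1.400: state=(7.377, 6.755, 14.066)
t=1.500: state=(6.220, 4.716, 14.398)
t=1.600: state=(4.746, 3.444, 13.123)
t=1.700: state=(3.762, 3.113, 11.399)
t=1.800: state=(3.426, 3.380, 9.874)
t=1.900: state=(3.624, 4.049, 8.826)
t=2.000: state=(4.244, 5.044, 8.446)
t=2.100: state=(5.174, 6.197, 8.931)
t=2.200: state=(6.170, 7.057, 10.334)
t=2.260: state=(6.611, 7.161, 11.441)
compare at T: x=6.611, y=7.161, z=11.441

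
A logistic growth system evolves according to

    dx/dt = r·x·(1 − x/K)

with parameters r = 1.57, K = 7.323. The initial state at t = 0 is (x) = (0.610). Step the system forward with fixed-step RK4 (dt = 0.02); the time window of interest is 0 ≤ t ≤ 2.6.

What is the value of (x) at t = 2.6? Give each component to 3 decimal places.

t=0.000: state=(0.610)
step 1 (dt=0.02): k1=(0.878), k2=(0.889), k3=(0.890), k4=(0.901); state += dt/6·(k1+2k2+2k3+k4)
t=0.020: state=(0.628)
t=0.040: state=(0.646)
t=0.060: state=(0.665)
continuing one RK4 step at a time; state shown every 5 steps (Δt=0.1):
t=0.100: state=(0.704)
t=0.200: state=(0.810)
t=0.300: state=(0.930)
t=0.400: state=(1.065)
t=0.500: state=(1.217)
t=0.600: state=(1.384)
t=0.700: state=(1.569)
t=0.800: state=(1.771)
t=0.900: state=(1.991)
t=1.000: state=(2.226)
t=1.100: state=(2.477)
t=1.200: state=(2.740)
t=1.300: state=(3.014)
t=1.400: state=(3.296)
t=1.500: state=(3.582)
t=1.600: state=(3.869)
t=1.700: state=(4.154)
t=1.800: state=(4.433)
t=1.900: state=(4.702)
t=2.000: state=(4.960)
t=2.100: state=(5.204)
t=2.200: state=(5.433)
t=2.300: state=(5.644)
t=2.400: state=(5.839)
t=2.500: state=(6.016)
t=2.600: state=(6.176)

(x) = (6.176)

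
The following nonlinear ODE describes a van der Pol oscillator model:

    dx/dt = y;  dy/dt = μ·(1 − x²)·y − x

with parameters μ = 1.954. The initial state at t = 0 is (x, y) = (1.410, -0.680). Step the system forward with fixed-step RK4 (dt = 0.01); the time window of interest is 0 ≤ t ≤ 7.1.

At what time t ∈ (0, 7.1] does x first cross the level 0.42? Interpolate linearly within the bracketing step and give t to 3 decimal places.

t = 0.976

t=0.000: state=(1.410, -0.680)
step 1 (dt=0.01): k1=(-0.680, -0.097), k2=(-0.680, -0.105), k3=(-0.681, -0.105), k4=(-0.681, -0.114); state += dt/6·(k1+2k2+2k3+k4)
t=0.010: state=(1.403, -0.681)
t=0.020: state=(1.396, -0.682)
t=0.030: state=(1.390, -0.684)
continuing one RK4 step at a time; state shown every 25 steps (Δt=0.25):
t=0.250: state=(1.233, -0.752)
t=0.500: state=(1.026, -0.922)
t=0.750: state=(0.759, -1.250)
t=0.970: state=(0.431, -1.792)
next step: t=0.980: state=(0.412, -1.825) — x has crossed 0.42
linear interpolation between t=0.970 (0.43050) and t=0.980 (0.41241) → t≈0.976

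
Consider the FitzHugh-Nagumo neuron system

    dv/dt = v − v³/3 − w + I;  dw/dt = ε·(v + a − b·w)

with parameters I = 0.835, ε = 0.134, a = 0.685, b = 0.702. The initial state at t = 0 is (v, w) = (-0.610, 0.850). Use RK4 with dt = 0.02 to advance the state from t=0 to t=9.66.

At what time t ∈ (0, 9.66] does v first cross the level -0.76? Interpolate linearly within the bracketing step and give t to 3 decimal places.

t=0.000: state=(-0.610, 0.850)
step 1 (dt=0.02): k1=(-0.549, -0.070), k2=(-0.552, -0.071), k3=(-0.552, -0.071), k4=(-0.555, -0.071); state += dt/6·(k1+2k2+2k3+k4)
t=0.020: state=(-0.621, 0.849)
t=0.040: state=(-0.632, 0.847)
t=0.060: state=(-0.643, 0.846)
t=0.240: state=(-0.749, 0.831)
next step: t=0.260: state=(-0.761, 0.829) — v has crossed -0.76
linear interpolation between t=0.240 (-0.74900) and t=0.260 (-0.76114) → t≈0.258

t = 0.258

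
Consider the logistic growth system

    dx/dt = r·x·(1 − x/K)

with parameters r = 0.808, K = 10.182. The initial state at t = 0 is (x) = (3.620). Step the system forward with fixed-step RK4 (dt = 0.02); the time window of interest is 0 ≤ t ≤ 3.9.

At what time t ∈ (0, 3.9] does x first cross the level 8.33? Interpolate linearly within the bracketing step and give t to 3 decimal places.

t = 2.597

t=0.000: state=(3.620)
step 1 (dt=0.02): k1=(1.885), k2=(1.889), k3=(1.889), k4=(1.894); state += dt/6·(k1+2k2+2k3+k4)
t=0.020: state=(3.658)
t=0.040: state=(3.696)
t=0.060: state=(3.734)
continuing one RK4 step at a time; state shown every 10 steps (Δt=0.2):
t=0.200: state=(4.005)
t=0.400: state=(4.404)
t=0.600: state=(4.811)
t=0.800: state=(5.222)
t=1.000: state=(5.632)
t=1.200: state=(6.034)
t=1.400: state=(6.425)
t=1.600: state=(6.799)
t=1.800: state=(7.154)
t=2.000: state=(7.486)
t=2.200: state=(7.794)
t=2.400: state=(8.076)
t=2.580: state=(8.309)
next step: t=2.600: state=(8.334) — x has crossed 8.33
linear interpolation between t=2.580 (8.30903) and t=2.600 (8.33361) → t≈2.597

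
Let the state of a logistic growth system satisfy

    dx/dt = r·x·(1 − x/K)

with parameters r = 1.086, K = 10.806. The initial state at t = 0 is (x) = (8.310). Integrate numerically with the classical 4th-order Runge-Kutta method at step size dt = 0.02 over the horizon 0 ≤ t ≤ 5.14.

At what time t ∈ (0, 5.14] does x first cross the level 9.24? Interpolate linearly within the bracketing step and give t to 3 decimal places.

t=0.000: state=(8.310)
step 1 (dt=0.02): k1=(2.085), k2=(2.072), k3=(2.072), k4=(2.060); state += dt/6·(k1+2k2+2k3+k4)
t=0.020: state=(8.351)
t=0.040: state=(8.392)
t=0.060: state=(8.433)
continuing one RK4 step at a time; state shown every 10 steps (Δt=0.2):
t=0.200: state=(8.702)
t=0.400: state=(9.046)
t=0.520: state=(9.230)
next step: t=0.540: state=(9.259) — x has crossed 9.24
linear interpolation between t=0.520 (9.22989) and t=0.540 (9.25891) → t≈0.527

t = 0.527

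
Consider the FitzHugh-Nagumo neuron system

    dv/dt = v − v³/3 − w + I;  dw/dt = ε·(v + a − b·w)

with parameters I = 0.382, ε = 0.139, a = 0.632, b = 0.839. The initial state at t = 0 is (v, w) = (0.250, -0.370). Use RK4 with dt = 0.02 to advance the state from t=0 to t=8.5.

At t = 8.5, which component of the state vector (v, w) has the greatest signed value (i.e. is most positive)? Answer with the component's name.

t=0.000: state=(0.250, -0.370)
step 1 (dt=0.02): k1=(0.997, 0.166), k2=(1.004, 0.167), k3=(1.005, 0.167), k4=(1.012, 0.168); state += dt/6·(k1+2k2+2k3+k4)
t=0.020: state=(0.270, -0.367)
t=0.040: state=(0.290, -0.363)
t=0.060: state=(0.311, -0.360)
continuing one RK4 step at a time; state shown every 25 steps (Δt=0.5):
t=0.500: state=(0.835, -0.270)
t=1.000: state=(1.433, -0.135)
t=1.500: state=(1.748, 0.025)
t=2.000: state=(1.818, 0.187)
t=2.500: state=(1.793, 0.342)
t=3.000: state=(1.740, 0.484)
t=3.500: state=(1.678, 0.615)
t=4.000: state=(1.612, 0.734)
t=4.500: state=(1.543, 0.841)
t=5.000: state=(1.471, 0.938)
t=5.500: state=(1.396, 1.024)
t=6.000: state=(1.317, 1.101)
t=6.500: state=(1.232, 1.167)
t=7.000: state=(1.140, 1.224)
t=7.500: state=(1.036, 1.271)
t=8.000: state=(0.914, 1.307)
t=8.500: state=(0.766, 1.333)
compare at T: v=0.766, w=1.333

largest component: w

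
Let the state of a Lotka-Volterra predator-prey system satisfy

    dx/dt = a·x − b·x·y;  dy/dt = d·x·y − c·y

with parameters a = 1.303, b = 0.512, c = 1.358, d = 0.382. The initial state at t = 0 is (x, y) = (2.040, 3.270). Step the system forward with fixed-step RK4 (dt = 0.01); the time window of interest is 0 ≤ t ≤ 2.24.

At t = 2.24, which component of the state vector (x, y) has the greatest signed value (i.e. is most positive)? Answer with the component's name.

largest component: x

t=0.000: state=(2.040, 3.270)
step 1 (dt=0.01): k1=(-0.757, -1.892), k2=(-0.746, -1.892), k3=(-0.746, -1.892), k4=(-0.735, -1.891); state += dt/6·(k1+2k2+2k3+k4)
t=0.010: state=(2.033, 3.251)
t=0.020: state=(2.025, 3.232)
t=0.030: state=(2.018, 3.213)
continuing one RK4 step at a time; state shown every 10 steps (Δt=0.1):
t=0.100: state=(1.975, 3.082)
t=0.200: state=(1.931, 2.899)
t=0.300: state=(1.905, 2.723)
t=0.400: state=(1.895, 2.556)
t=0.500: state=(1.902, 2.399)
t=0.600: state=(1.924, 2.253)
t=0.700: state=(1.959, 2.118)
t=0.800: state=(2.009, 1.995)
t=0.900: state=(2.072, 1.883)
t=1.000: state=(2.150, 1.782)
t=1.100: state=(2.241, 1.691)
t=1.200: state=(2.345, 1.612)
t=1.300: state=(2.465, 1.542)
t=1.400: state=(2.599, 1.483)
t=1.500: state=(2.747, 1.434)
t=1.600: state=(2.911, 1.395)
t=1.700: state=(3.090, 1.365)
t=1.800: state=(3.284, 1.346)
t=1.900: state=(3.493, 1.338)
t=2.000: state=(3.716, 1.340)
t=2.100: state=(3.951, 1.355)
t=2.200: state=(4.197, 1.382)
t=2.240: state=(4.297, 1.396)
compare at T: x=4.297, y=1.396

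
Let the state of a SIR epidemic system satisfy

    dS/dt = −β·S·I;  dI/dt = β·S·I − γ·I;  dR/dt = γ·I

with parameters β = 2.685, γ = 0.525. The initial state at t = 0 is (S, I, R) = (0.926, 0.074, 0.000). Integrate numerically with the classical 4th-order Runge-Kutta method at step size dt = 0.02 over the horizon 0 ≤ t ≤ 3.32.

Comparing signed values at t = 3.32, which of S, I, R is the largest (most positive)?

largest component: R

t=0.000: state=(0.926, 0.074, 0.000)
step 1 (dt=0.02): k1=(-0.184, 0.145, 0.039), k2=(-0.187, 0.148, 0.040), k3=(-0.187, 0.148, 0.040), k4=(-0.191, 0.150, 0.040); state += dt/6·(k1+2k2+2k3+k4)
t=0.020: state=(0.922, 0.077, 0.001)
t=0.040: state=(0.918, 0.080, 0.002)
t=0.060: state=(0.914, 0.083, 0.002)
continuing one RK4 step at a time; state shown every 10 steps (Δt=0.2):
t=0.200: state=(0.882, 0.108, 0.009)
t=0.400: state=(0.823, 0.154, 0.023)
t=0.600: state=(0.746, 0.212, 0.042)
t=0.800: state=(0.654, 0.278, 0.068)
t=1.000: state=(0.553, 0.346, 0.101)
t=1.200: state=(0.452, 0.408, 0.140)
t=1.400: state=(0.358, 0.456, 0.186)
t=1.600: state=(0.278, 0.487, 0.236)
t=1.800: state=(0.213, 0.500, 0.288)
t=2.000: state=(0.163, 0.497, 0.340)
t=2.200: state=(0.125, 0.483, 0.392)
t=2.400: state=(0.097, 0.462, 0.441)
t=2.600: state=(0.076, 0.435, 0.488)
t=2.800: state=(0.061, 0.407, 0.533)
t=3.000: state=(0.049, 0.377, 0.574)
t=3.200: state=(0.041, 0.348, 0.612)
t=3.320: state=(0.036, 0.331, 0.633)
compare at T: S=0.036, I=0.331, R=0.633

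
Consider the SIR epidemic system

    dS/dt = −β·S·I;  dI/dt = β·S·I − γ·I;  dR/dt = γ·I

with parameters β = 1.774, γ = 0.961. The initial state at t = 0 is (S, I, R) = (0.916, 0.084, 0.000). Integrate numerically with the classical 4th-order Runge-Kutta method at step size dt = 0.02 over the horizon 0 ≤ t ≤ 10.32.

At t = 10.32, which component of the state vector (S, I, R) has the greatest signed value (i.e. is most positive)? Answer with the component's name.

largest component: R

t=0.000: state=(0.916, 0.084, 0.000)
step 1 (dt=0.02): k1=(-0.136, 0.056, 0.081), k2=(-0.137, 0.056, 0.081), k3=(-0.137, 0.056, 0.081), k4=(-0.138, 0.056, 0.082); state += dt/6·(k1+2k2+2k3+k4)
t=0.020: state=(0.913, 0.085, 0.002)
t=0.040: state=(0.910, 0.086, 0.003)
t=0.060: state=(0.908, 0.087, 0.005)
continuing one RK4 step at a time; state shown every 25 steps (Δt=0.5):
t=0.500: state=(0.839, 0.113, 0.047)
t=1.000: state=(0.749, 0.142, 0.109)
t=1.500: state=(0.654, 0.163, 0.183)
t=2.000: state=(0.563, 0.173, 0.264)
t=2.500: state=(0.483, 0.170, 0.347)
t=3.000: state=(0.417, 0.157, 0.426)
t=3.500: state=(0.366, 0.137, 0.497)
t=4.000: state=(0.327, 0.115, 0.557)
t=4.500: state=(0.298, 0.094, 0.608)
t=5.000: state=(0.277, 0.075, 0.648)
t=5.500: state=(0.261, 0.059, 0.680)
t=6.000: state=(0.249, 0.046, 0.705)
t=6.500: state=(0.241, 0.035, 0.724)
t=7.000: state=(0.234, 0.027, 0.739)
t=7.500: state=(0.229, 0.020, 0.750)
t=8.000: state=(0.226, 0.015, 0.759)
t=8.500: state=(0.223, 0.012, 0.765)
t=9.000: state=(0.221, 0.009, 0.770)
t=9.500: state=(0.219, 0.007, 0.774)
t=10.000: state=(0.218, 0.005, 0.777)
t=10.320: state=(0.218, 0.004, 0.778)
compare at T: S=0.218, I=0.004, R=0.778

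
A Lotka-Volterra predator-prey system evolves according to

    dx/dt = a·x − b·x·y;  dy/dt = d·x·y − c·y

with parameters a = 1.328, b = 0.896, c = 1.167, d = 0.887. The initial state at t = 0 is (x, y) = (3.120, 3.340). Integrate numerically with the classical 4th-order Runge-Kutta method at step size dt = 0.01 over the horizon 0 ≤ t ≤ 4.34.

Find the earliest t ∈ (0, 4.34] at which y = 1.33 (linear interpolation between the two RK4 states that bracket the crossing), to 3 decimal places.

t = 1.888

t=0.000: state=(3.120, 3.340)
step 1 (dt=0.01): k1=(-5.194, 5.345), k2=(-5.225, 5.311), k3=(-5.224, 5.310), k4=(-5.253, 5.273); state += dt/6·(k1+2k2+2k3+k4)
t=0.010: state=(3.068, 3.393)
t=0.020: state=(3.015, 3.445)
t=0.030: state=(2.962, 3.497)
continuing one RK4 step at a time; state shown every 20 steps (Δt=0.2):
t=0.200: state=(2.057, 4.183)
t=0.400: state=(1.231, 4.411)
t=0.600: state=(0.742, 4.143)
t=0.800: state=(0.481, 3.647)
t=1.000: state=(0.342, 3.103)
t=1.200: state=(0.268, 2.592)
t=1.400: state=(0.229, 2.144)
t=1.600: state=(0.211, 1.765)
t=1.800: state=(0.206, 1.450)
t=1.880: state=(0.208, 1.340)
next step: t=1.890: state=(0.208, 1.327) — y has crossed 1.33
linear interpolation between t=1.880 (1.34026) and t=1.890 (1.32716) → t≈1.888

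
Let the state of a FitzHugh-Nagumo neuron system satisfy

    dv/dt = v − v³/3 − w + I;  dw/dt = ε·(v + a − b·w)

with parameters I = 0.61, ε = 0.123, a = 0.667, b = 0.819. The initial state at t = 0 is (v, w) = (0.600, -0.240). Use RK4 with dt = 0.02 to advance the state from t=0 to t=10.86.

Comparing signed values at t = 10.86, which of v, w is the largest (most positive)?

largest component: w

t=0.000: state=(0.600, -0.240)
step 1 (dt=0.02): k1=(1.378, 0.180), k2=(1.385, 0.182), k3=(1.385, 0.182), k4=(1.392, 0.183); state += dt/6·(k1+2k2+2k3+k4)
t=0.020: state=(0.628, -0.236)
t=0.040: state=(0.656, -0.233)
t=0.060: state=(0.684, -0.229)
continuing one RK4 step at a time; state shown every 25 steps (Δt=0.5):
t=0.500: state=(1.311, -0.131)
t=1.000: state=(1.770, 0.010)
t=1.500: state=(1.898, 0.161)
t=2.000: state=(1.892, 0.307)
t=2.500: state=(1.850, 0.444)
t=3.000: state=(1.800, 0.572)
t=3.500: state=(1.746, 0.690)
t=4.000: state=(1.691, 0.799)
t=4.500: state=(1.635, 0.900)
t=5.000: state=(1.579, 0.992)
t=5.500: state=(1.521, 1.076)
t=6.000: state=(1.461, 1.153)
t=6.500: state=(1.399, 1.222)
t=7.000: state=(1.335, 1.284)
t=7.500: state=(1.267, 1.339)
t=8.000: state=(1.195, 1.387)
t=8.500: state=(1.116, 1.428)
t=9.000: state=(1.028, 1.462)
t=9.500: state=(0.928, 1.489)
t=10.000: state=(0.808, 1.508)
t=10.500: state=(0.656, 1.518)
t=10.860: state=(0.516, 1.519)
compare at T: v=0.516, w=1.519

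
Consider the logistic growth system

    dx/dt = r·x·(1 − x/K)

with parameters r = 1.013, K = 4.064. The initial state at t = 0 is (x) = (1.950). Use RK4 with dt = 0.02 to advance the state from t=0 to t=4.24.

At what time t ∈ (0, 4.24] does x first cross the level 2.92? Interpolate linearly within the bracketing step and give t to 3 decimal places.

t = 1.005

t=0.000: state=(1.950)
step 1 (dt=0.02): k1=(1.028), k2=(1.028), k3=(1.028), k4=(1.028); state += dt/6·(k1+2k2+2k3+k4)
t=0.020: state=(1.971)
t=0.040: state=(1.991)
t=0.060: state=(2.012)
continuing one RK4 step at a time; state shown every 10 steps (Δt=0.2):
t=0.200: state=(2.156)
t=0.400: state=(2.359)
t=0.600: state=(2.555)
t=0.800: state=(2.742)
t=1.000: state=(2.916)
next step: t=1.020: state=(2.933) — x has crossed 2.92
linear interpolation between t=1.000 (2.91605) and t=1.020 (2.93266) → t≈1.005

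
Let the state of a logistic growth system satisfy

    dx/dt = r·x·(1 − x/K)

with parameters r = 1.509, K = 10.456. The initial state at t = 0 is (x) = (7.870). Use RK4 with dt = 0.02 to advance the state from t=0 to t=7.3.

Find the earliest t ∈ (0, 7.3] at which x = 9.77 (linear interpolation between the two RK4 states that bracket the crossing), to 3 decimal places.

t = 1.023

t=0.000: state=(7.870)
step 1 (dt=0.02): k1=(2.937), k2=(2.915), k3=(2.915), k4=(2.892); state += dt/6·(k1+2k2+2k3+k4)
t=0.020: state=(7.928)
t=0.040: state=(7.986)
t=0.060: state=(8.042)
continuing one RK4 step at a time; state shown every 25 steps (Δt=0.5):
t=0.500: state=(9.057)
t=1.000: state=(9.748)
t=1.020: state=(9.767)
next step: t=1.040: state=(9.787) — x has crossed 9.77
linear interpolation between t=1.020 (9.76739) and t=1.040 (9.78655) → t≈1.023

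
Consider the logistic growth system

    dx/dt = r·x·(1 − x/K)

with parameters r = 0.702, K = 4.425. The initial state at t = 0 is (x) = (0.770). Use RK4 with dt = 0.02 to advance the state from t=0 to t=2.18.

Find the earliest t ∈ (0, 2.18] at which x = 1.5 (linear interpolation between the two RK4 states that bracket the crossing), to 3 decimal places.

t = 1.267

t=0.000: state=(0.770)
step 1 (dt=0.02): k1=(0.446), k2=(0.449), k3=(0.449), k4=(0.451); state += dt/6·(k1+2k2+2k3+k4)
t=0.020: state=(0.779)
t=0.040: state=(0.788)
t=0.060: state=(0.797)
continuing one RK4 step at a time; state shown every 5 steps (Δt=0.1):
t=0.100: state=(0.816)
t=0.200: state=(0.863)
t=0.300: state=(0.913)
t=0.400: state=(0.965)
t=0.500: state=(1.019)
t=0.600: state=(1.075)
t=0.700: state=(1.133)
t=0.800: state=(1.194)
t=0.900: state=(1.256)
t=1.000: state=(1.320)
t=1.100: state=(1.386)
t=1.200: state=(1.454)
t=1.260: state=(1.495)
next step: t=1.280: state=(1.509) — x has crossed 1.5
linear interpolation between t=1.260 (1.49494) and t=1.280 (1.50887) → t≈1.267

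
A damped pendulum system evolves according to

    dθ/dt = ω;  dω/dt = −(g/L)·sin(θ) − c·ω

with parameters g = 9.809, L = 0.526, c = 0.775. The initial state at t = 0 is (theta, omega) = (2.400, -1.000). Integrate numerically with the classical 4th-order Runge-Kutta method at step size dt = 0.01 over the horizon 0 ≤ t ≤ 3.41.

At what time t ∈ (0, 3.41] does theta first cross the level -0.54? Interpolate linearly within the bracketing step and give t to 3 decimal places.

t=0.000: state=(2.400, -1.000)
step 1 (dt=0.01): k1=(-1.000, -11.821), k2=(-1.059, -11.844), k3=(-1.059, -11.848), k4=(-1.118, -11.874); state += dt/6·(k1+2k2+2k3+k4)
t=0.010: state=(2.389, -1.118)
t=0.020: state=(2.378, -1.238)
t=0.030: state=(2.365, -1.357)
continuing one RK4 step at a time; state shown every 20 steps (Δt=0.2):
t=0.200: state=(1.950, -3.601)
t=0.400: state=(0.938, -6.377)
t=0.600: state=(-0.401, -6.248)
t=0.620: state=(-0.524, -5.986)
next step: t=0.630: state=(-0.583, -5.843) — theta has crossed -0.54
linear interpolation between t=0.620 (-0.52378) and t=0.630 (-0.58293) → t≈0.623

t = 0.623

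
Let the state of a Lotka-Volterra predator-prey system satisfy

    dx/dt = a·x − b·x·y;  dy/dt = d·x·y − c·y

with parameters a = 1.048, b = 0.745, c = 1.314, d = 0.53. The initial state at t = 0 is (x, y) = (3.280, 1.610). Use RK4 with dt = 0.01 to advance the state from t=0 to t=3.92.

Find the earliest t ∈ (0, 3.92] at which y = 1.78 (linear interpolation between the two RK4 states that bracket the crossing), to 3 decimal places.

t=0.000: state=(3.280, 1.610)
step 1 (dt=0.01): k1=(-0.497, 0.683), k2=(-0.505, 0.683), k3=(-0.505, 0.683), k4=(-0.513, 0.682); state += dt/6·(k1+2k2+2k3+k4)
t=0.010: state=(3.275, 1.617)
t=0.020: state=(3.270, 1.624)
t=0.030: state=(3.264, 1.630)
continuing one RK4 step at a time; state shown every 20 steps (Δt=0.2):
t=0.200: state=(3.151, 1.742)
t=0.260: state=(3.101, 1.778)
next step: t=0.270: state=(3.093, 1.784) — y has crossed 1.78
linear interpolation between t=0.260 (1.77774) and t=0.270 (1.78357) → t≈0.264

t = 0.264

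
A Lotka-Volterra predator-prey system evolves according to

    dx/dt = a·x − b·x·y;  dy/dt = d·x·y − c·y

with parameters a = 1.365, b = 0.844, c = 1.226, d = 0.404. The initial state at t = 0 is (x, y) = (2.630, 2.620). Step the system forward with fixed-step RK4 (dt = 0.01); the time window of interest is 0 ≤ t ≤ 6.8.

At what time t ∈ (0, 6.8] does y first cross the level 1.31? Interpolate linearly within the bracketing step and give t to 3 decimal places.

t=0.000: state=(2.630, 2.620)
step 1 (dt=0.01): k1=(-2.226, -0.428), k2=(-2.212, -0.440), k3=(-2.211, -0.440), k4=(-2.197, -0.451); state += dt/6·(k1+2k2+2k3+k4)
t=0.010: state=(2.608, 2.616)
t=0.020: state=(2.586, 2.611)
t=0.030: state=(2.565, 2.606)
continuing one RK4 step at a time; state shown every 25 steps (Δt=0.25):
t=0.250: state=(2.162, 2.453)
t=0.500: state=(1.859, 2.209)
t=0.750: state=(1.687, 1.943)
t=1.000: state=(1.619, 1.688)
t=1.250: state=(1.634, 1.464)
t=1.440: state=(1.695, 1.317)
next step: t=1.450: state=(1.699, 1.310) — y has crossed 1.31
linear interpolation between t=1.440 (1.31706) and t=1.450 (1.30996) → t≈1.450

t = 1.450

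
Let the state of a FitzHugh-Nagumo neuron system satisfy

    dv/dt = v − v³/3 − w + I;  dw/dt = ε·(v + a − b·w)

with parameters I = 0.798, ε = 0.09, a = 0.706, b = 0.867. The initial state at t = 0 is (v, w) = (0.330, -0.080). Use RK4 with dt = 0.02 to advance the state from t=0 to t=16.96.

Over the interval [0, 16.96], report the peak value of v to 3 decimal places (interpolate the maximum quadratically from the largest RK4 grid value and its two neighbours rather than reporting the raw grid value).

t=0.000: state=(0.330, -0.080)
step 1 (dt=0.02): k1=(1.196, 0.099), k2=(1.206, 0.100), k3=(1.206, 0.100), k4=(1.215, 0.101); state += dt/6·(k1+2k2+2k3+k4)
t=0.020: state=(0.354, -0.078)
t=0.040: state=(0.379, -0.076)
t=0.060: state=(0.403, -0.074)
continuing one RK4 step at a time; state shown every 50 steps (Δt=1):
t=1.000: state=(1.647, 0.076)
t=2.000: state=(1.945, 0.293)
t=3.000: state=(1.894, 0.499)
t=4.000: state=(1.820, 0.683)
t=5.000: state=(1.745, 0.847)
t=6.000: state=(1.669, 0.992)
t=7.000: state=(1.593, 1.120)
t=8.000: state=(1.515, 1.232)
t=9.000: state=(1.436, 1.328)
t=10.000: state=(1.353, 1.410)
t=11.000: state=(1.265, 1.479)
t=12.000: state=(1.170, 1.535)
t=13.000: state=(1.062, 1.577)
t=14.000: state=(0.933, 1.606)
t=15.000: state=(0.759, 1.621)
t=16.000: state=(0.483, 1.615)
t=16.960: state=(-0.057, 1.578)
largest grid value and its neighbours: v(1.960)=1.94489, v(1.980)=1.94498, v(2.000)=1.94497
parabola through these three points peaks at t≈1.989 with v≈1.94498

max v = 1.945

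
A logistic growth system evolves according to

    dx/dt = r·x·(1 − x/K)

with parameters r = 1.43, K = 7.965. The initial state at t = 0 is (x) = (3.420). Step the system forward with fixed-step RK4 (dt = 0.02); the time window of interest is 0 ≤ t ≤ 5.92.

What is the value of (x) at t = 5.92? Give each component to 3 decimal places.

t=0.000: state=(3.420)
step 1 (dt=0.02): k1=(2.791), k2=(2.796), k3=(2.796), k4=(2.801); state += dt/6·(k1+2k2+2k3+k4)
t=0.020: state=(3.476)
t=0.040: state=(3.532)
t=0.060: state=(3.588)
continuing one RK4 step at a time; state shown every 10 steps (Δt=0.2):
t=0.200: state=(3.986)
t=0.400: state=(4.551)
t=0.600: state=(5.094)
t=0.800: state=(5.596)
t=1.000: state=(6.043)
t=1.200: state=(6.429)
t=1.400: state=(6.753)
t=1.600: state=(7.019)
t=1.800: state=(7.232)
t=2.000: state=(7.402)
t=2.200: state=(7.534)
t=2.400: state=(7.637)
t=2.600: state=(7.716)
t=2.800: state=(7.776)
t=3.000: state=(7.823)
t=3.200: state=(7.857)
t=3.400: state=(7.884)
t=3.600: state=(7.904)
t=3.800: state=(7.919)
t=4.000: state=(7.930)
t=4.200: state=(7.939)
t=4.400: state=(7.945)
t=4.600: state=(7.950)
t=4.800: state=(7.954)
t=5.000: state=(7.957)
t=5.200: state=(7.959)
t=5.400: state=(7.960)
t=5.600: state=(7.961)
t=5.800: state=(7.962)
t=5.920: state=(7.963)

(x) = (7.963)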